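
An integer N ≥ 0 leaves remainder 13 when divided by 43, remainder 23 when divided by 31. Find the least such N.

271

From N ≡ 13 (mod 43) write N = 13 + 43t. Substituting into N ≡ 23 (mod 31) gives 43t ≡ 10 (mod 31), and since 12⁻¹ ≡ 13 (mod 31), t ≡ 6. Hence N ≡ 13 + 43·6 = 271 (mod 1333).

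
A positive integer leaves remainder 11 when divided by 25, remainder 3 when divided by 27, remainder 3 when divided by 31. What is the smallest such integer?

The moduli are pairwise coprime; M = 25·27·31 = 20925.
M/25 = 837; 837 ≡ 12 (mod 25); 12·23 ≡ 1, so inverse 23.
M/27 = 775; 775 ≡ 19 (mod 27); 19·10 ≡ 1, so inverse 10.
M/31 = 675; 675 ≡ 24 (mod 31); 24·22 ≡ 1, so inverse 22.
N ≡ 11·837·23 + 3·775·10 + 3·675·22 = 279561.
279561 mod 20925 = 7536.

7536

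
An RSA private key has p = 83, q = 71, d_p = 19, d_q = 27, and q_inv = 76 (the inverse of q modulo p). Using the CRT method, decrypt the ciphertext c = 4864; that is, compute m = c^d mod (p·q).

m₁ = c^(d_p) mod p: c ≡ 50 (mod 83), and 50^19 mod 83 = 46.
m₂ = c^(d_q) mod q: c ≡ 36 (mod 71), and 36^27 mod 71 = 43.
h = q_inv·(m₁ − m₂) mod p = 76·(46 − 43) mod 83 = 62.
m = m₂ + h·q = 43 + 62·71 = 4445.

4445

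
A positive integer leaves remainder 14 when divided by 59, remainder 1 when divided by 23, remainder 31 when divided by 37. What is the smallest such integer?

The moduli are pairwise coprime; M = 59·23·37 = 50209.
M/59 = 851; 851 ≡ 25 (mod 59); 25·26 ≡ 1, so inverse 26.
M/23 = 2183; 2183 ≡ 21 (mod 23); 21·11 ≡ 1, so inverse 11.
M/37 = 1357; 1357 ≡ 25 (mod 37); 25·3 ≡ 1, so inverse 3.
n ≡ 14·851·26 + 1·2183·11 + 31·1357·3 = 459978.
459978 mod 50209 = 8097.

8097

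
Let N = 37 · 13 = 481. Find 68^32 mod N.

334

Mod 37: 68 ≡ 31; 31^32 ≡ 1 (mod 37).
Mod 13: 68 ≡ 3; by Fermat, exponent reduces to 32 mod 12 = 8; 3^8 ≡ 9 (mod 13).
Combine by CRT: x ≡ 1 (mod 37), x ≡ 9 (mod 13) ⇒ x ≡ 334 (mod 481).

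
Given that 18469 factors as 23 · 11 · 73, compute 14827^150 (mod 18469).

Mod 23: 14827 ≡ 15; by Fermat, exponent reduces to 150 mod 22 = 18; 15^18 ≡ 12 (mod 23).
Mod 11: 14827 ≡ 10; since 10 | 150, by Fermat 10^150 ≡ 1 (mod 11).
Mod 73: 14827 ≡ 8; by Fermat, exponent reduces to 150 mod 72 = 6; 8^6 ≡ 1 (mod 73).
Combine by CRT: x ≡ 12 (mod 23), x ≡ 1 (mod 11), x ≡ 1 (mod 73) ⇒ x ≡ 4819 (mod 18469).

4819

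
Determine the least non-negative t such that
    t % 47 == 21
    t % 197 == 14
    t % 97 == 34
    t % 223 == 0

82424814

From t ≡ 21 (mod 47) write t = 21 + 47s. Substituting into t ≡ 14 (mod 197) gives 47s ≡ 190 (mod 197), and since 47⁻¹ ≡ 109 (mod 197), s ≡ 25. Hence t ≡ 21 + 47·25 = 1196 (mod 9259).
From t ≡ 1196 (mod 9259) write t = 1196 + 9259s. Substituting into t ≡ 34 (mod 97) gives 9259s ≡ 2 (mod 97), and since 44⁻¹ ≡ 86 (mod 97), s ≡ 75. Hence t ≡ 1196 + 9259·75 = 695621 (mod 898123).
From t ≡ 695621 (mod 898123) write t = 695621 + 898123s. Substituting into t ≡ 0 (mod 223) gives 898123s ≡ 139 (mod 223), and since 102⁻¹ ≡ 129 (mod 223), s ≡ 91. Hence t ≡ 695621 + 898123·91 = 82424814 (mod 200281429).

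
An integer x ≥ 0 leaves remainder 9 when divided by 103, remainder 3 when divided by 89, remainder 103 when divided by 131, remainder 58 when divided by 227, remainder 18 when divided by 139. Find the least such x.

1254094019

From x ≡ 9 (mod 103) write x = 9 + 103t. Substituting into x ≡ 3 (mod 89) gives 103t ≡ 83 (mod 89), and since 14⁻¹ ≡ 70 (mod 89), t ≡ 25. Hence x ≡ 9 + 103·25 = 2584 (mod 9167).
From x ≡ 2584 (mod 9167) write x = 2584 + 9167t. Substituting into x ≡ 103 (mod 131) gives 9167t ≡ 8 (mod 131), and since 128⁻¹ ≡ 87 (mod 131), t ≡ 41. Hence x ≡ 2584 + 9167·41 = 378431 (mod 1200877).
From x ≡ 378431 (mod 1200877) write x = 378431 + 1200877t. Substituting into x ≡ 58 (mod 227) gives 1200877t ≡ 36 (mod 227), and since 47⁻¹ ≡ 29 (mod 227), t ≡ 136. Hence x ≡ 378431 + 1200877·136 = 163697703 (mod 272599079).
From x ≡ 163697703 (mod 272599079) write x = 163697703 + 272599079t. Substituting into x ≡ 18 (mod 139) gives 272599079t ≡ 113 (mod 139), and since 63⁻¹ ≡ 64 (mod 139), t ≡ 4. Hence x ≡ 163697703 + 272599079·4 = 1254094019 (mod 37891271981).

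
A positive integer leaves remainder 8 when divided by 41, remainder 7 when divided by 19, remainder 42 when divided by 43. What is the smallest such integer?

27519

The moduli are pairwise coprime; N = 41·19·43 = 33497.
N/41 = 817; 817 ≡ 38 (mod 41); 38·27 ≡ 1, so inverse 27.
N/19 = 1763; 1763 ≡ 15 (mod 19); 15·14 ≡ 1, so inverse 14.
N/43 = 779; 779 ≡ 5 (mod 43); 5·26 ≡ 1, so inverse 26.
x ≡ 8·817·27 + 7·1763·14 + 42·779·26 = 1199914.
1199914 mod 33497 = 27519.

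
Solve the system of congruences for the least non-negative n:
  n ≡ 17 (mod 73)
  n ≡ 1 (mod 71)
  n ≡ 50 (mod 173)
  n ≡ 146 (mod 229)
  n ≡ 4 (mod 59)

6678243103

Combine the congruences pairwise.
From n ≡ 17 (mod 73) write n = 17 + 73t. Substituting into n ≡ 1 (mod 71) gives 73t ≡ 55 (mod 71), and since 2⁻¹ ≡ 36 (mod 71), t ≡ 63. Hence n ≡ 17 + 73·63 = 4616 (mod 5183).
From n ≡ 4616 (mod 5183) write n = 4616 + 5183t. Substituting into n ≡ 50 (mod 173) gives 5183t ≡ 105 (mod 173), and since 166⁻¹ ≡ 74 (mod 173), t ≡ 158. Hence n ≡ 4616 + 5183·158 = 823530 (mod 896659).
From n ≡ 823530 (mod 896659) write n = 823530 + 896659t. Substituting into n ≡ 146 (mod 229) gives 896659t ≡ 100 (mod 229), and since 124⁻¹ ≡ 205 (mod 229), t ≡ 119. Hence n ≡ 823530 + 896659·119 = 107525951 (mod 205334911).
From n ≡ 107525951 (mod 205334911) write n = 107525951 + 205334911t. Substituting into n ≡ 4 (mod 59) gives 205334911t ≡ 19 (mod 59), and since 43⁻¹ ≡ 11 (mod 59), t ≡ 32. Hence n ≡ 107525951 + 205334911·32 = 6678243103 (mod 12114759749).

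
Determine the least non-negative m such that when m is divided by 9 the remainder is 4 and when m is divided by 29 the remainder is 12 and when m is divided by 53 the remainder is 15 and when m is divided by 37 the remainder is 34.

The moduli are pairwise coprime; N = 9·29·53·37 = 511821.
N/9 = 56869; 56869 ≡ 7 (mod 9); 7·4 ≡ 1, so inverse 4.
N/29 = 17649; 17649 ≡ 17 (mod 29); 17·12 ≡ 1, so inverse 12.
N/53 = 9657; 9657 ≡ 11 (mod 53); 11·29 ≡ 1, so inverse 29.
N/37 = 13833; 13833 ≡ 32 (mod 37); 32·22 ≡ 1, so inverse 22.
m ≡ 4·56869·4 + 12·17649·12 + 15·9657·29 + 34·13833·22 = 17999239.
17999239 mod 511821 = 85504.

85504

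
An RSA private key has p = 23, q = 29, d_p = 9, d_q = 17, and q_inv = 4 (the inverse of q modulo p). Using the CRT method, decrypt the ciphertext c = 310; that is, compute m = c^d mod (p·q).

m₁ = c^(d_p) mod p: c ≡ 11 (mod 23), and 11^9 mod 23 = 19.
m₂ = c^(d_q) mod q: c ≡ 20 (mod 29), and 20^17 mod 29 = 25.
h = q_inv·(m₁ − m₂) mod p = 4·(19 − 25) mod 23 = 22.
m = m₂ + h·q = 25 + 22·29 = 663.

663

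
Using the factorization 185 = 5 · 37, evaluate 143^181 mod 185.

143

Mod 5: 143 ≡ 3; by Fermat, exponent reduces to 181 mod 4 = 1; 3^1 ≡ 3 (mod 5).
Mod 37: 143 ≡ 32; by Fermat, exponent reduces to 181 mod 36 = 1; 32^1 ≡ 32 (mod 37).
Combine by CRT: x ≡ 3 (mod 5), x ≡ 32 (mod 37) ⇒ x ≡ 143 (mod 185).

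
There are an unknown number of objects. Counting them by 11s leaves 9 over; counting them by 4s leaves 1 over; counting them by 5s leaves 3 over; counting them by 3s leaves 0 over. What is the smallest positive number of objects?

The moduli are pairwise coprime; M = 11·4·5·3 = 660.
M/11 = 60; 60 ≡ 5 (mod 11); 5·9 ≡ 1, so inverse 9.
M/4 = 165; 165 ≡ 1 (mod 4), inverse 1.
M/5 = 132; 132 ≡ 2 (mod 5); 2·3 ≡ 1, so inverse 3.
M/3 = 220; 220 ≡ 1 (mod 3), inverse 1.
N ≡ 9·60·9 + 1·165·1 + 3·132·3 + 0·220·1 = 6213.
6213 mod 660 = 273.

273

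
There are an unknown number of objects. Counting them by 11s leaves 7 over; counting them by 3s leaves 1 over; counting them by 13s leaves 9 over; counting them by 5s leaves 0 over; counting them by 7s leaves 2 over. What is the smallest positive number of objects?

8290

Combine the congruences pairwise.
From N ≡ 7 (mod 11) write N = 7 + 11t. Substituting into N ≡ 1 (mod 3) gives 11t ≡ 0 (mod 3), and since 2⁻¹ ≡ 2 (mod 3), t ≡ 0. Hence N ≡ 7 + 11·0 = 7 (mod 33).
From N ≡ 7 (mod 33) write N = 7 + 33t. Substituting into N ≡ 9 (mod 13) gives 33t ≡ 2 (mod 13), and since 7⁻¹ ≡ 2 (mod 13), t ≡ 4. Hence N ≡ 7 + 33·4 = 139 (mod 429).
From N ≡ 139 (mod 429) write N = 139 + 429t. Substituting into N ≡ 0 (mod 5) gives 429t ≡ 1 (mod 5), and since 4⁻¹ ≡ 4 (mod 5), t ≡ 4. Hence N ≡ 139 + 429·4 = 1855 (mod 2145).
From N ≡ 1855 (mod 2145) write N = 1855 + 2145t. Substituting into N ≡ 2 (mod 7) gives 2145t ≡ 2 (mod 7), and since 3⁻¹ ≡ 5 (mod 7), t ≡ 3. Hence N ≡ 1855 + 2145·3 = 8290 (mod 15015).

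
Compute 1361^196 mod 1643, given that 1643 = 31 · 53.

Mod 31: 1361 ≡ 28; by Fermat, exponent reduces to 196 mod 30 = 16; 28^16 ≡ 28 (mod 31).
Mod 53: 1361 ≡ 36; by Fermat, exponent reduces to 196 mod 52 = 40; 36^40 ≡ 36 (mod 53).
Combine by CRT: x ≡ 28 (mod 31), x ≡ 36 (mod 53) ⇒ x ≡ 1361 (mod 1643).

1361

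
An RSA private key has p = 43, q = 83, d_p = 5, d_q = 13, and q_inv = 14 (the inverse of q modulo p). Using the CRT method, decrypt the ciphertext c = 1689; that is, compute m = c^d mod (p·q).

m₁ = c^(d_p) mod p: c ≡ 12 (mod 43), and 12^5 mod 43 = 34.
m₂ = c^(d_q) mod q: c ≡ 29 (mod 83), and 29^13 mod 83 = 12.
h = q_inv·(m₁ − m₂) mod p = 14·(34 − 12) mod 43 = 7.
m = m₂ + h·q = 12 + 7·83 = 593.

593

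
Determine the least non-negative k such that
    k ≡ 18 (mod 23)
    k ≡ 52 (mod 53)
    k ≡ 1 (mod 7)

7631

The moduli are pairwise coprime; N = 23·53·7 = 8533.
N/23 = 371; 371 ≡ 3 (mod 23); 3·8 ≡ 1, so inverse 8.
N/53 = 161; 161 ≡ 2 (mod 53); 2·27 ≡ 1, so inverse 27.
N/7 = 1219; 1219 ≡ 1 (mod 7), inverse 1.
k ≡ 18·371·8 + 52·161·27 + 1·1219·1 = 280687.
280687 mod 8533 = 7631.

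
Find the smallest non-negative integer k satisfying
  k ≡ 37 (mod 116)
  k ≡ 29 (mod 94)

2473

gcd(116, 94) = 2 and 2 | (29 − 37), so the pair is consistent; merging gives k ≡ 2473 (mod 5452), where 5452 = lcm(116, 94).
The solution is unique modulo lcm(116, 94) = 5452.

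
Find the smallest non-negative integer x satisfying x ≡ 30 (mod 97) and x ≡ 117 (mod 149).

From x ≡ 30 (mod 97) write x = 30 + 97t. Substituting into x ≡ 117 (mod 149) gives 97t ≡ 87 (mod 149), and since 97⁻¹ ≡ 106 (mod 149), t ≡ 133. Hence x ≡ 30 + 97·133 = 12931 (mod 14453).

12931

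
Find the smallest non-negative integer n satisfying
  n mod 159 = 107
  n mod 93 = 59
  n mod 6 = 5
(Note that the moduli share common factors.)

Combine the congruences pairwise.
gcd(159, 93) = 3 and 3 | (59 − 107), so the pair is consistent; merging gives n ≡ 3128 (mod 4929), where 4929 = lcm(159, 93).
gcd(4929, 6) = 3 and 3 | (5 − 3128), so the pair is consistent; merging gives n ≡ 8057 (mod 9858), where 9858 = lcm(4929, 6).
The solution is unique modulo lcm(159, 93, 6) = 9858.

8057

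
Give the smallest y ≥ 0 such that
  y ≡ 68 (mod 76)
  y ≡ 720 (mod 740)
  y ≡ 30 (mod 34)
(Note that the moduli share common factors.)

gcd(76, 740) = 4 and 4 | (720 − 68), so the pair is consistent; merging gives y ≡ 5160 (mod 14060), where 14060 = lcm(76, 740).
gcd(14060, 34) = 2 and 2 | (30 − 5160), so the pair is consistent; merging gives y ≡ 61400 (mod 239020), where 239020 = lcm(14060, 34).
The solution is unique modulo lcm(76, 740, 34) = 239020.

61400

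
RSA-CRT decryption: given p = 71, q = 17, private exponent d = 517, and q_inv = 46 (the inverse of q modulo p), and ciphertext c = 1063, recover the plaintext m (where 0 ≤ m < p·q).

246

d_p = d mod (p−1) = 517 mod 70 = 27; d_q = d mod (q−1) = 5.
m₁ = c^(d_p) mod p: c ≡ 69 (mod 71), and 69^27 mod 71 = 33.
m₂ = c^(d_q) mod q: c ≡ 9 (mod 17), and 9^5 mod 17 = 8.
h = q_inv·(m₁ − m₂) mod p = 46·(33 − 8) mod 71 = 14.
m = m₂ + h·q = 8 + 14·17 = 246.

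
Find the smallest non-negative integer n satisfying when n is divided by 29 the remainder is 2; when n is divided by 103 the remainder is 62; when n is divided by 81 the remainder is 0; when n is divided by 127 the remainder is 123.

Combine the congruences pairwise.
From n ≡ 2 (mod 29) write n = 2 + 29t. Substituting into n ≡ 62 (mod 103) gives 29t ≡ 60 (mod 103), and since 29⁻¹ ≡ 32 (mod 103), t ≡ 66. Hence n ≡ 2 + 29·66 = 1916 (mod 2987).
From n ≡ 1916 (mod 2987) write n = 1916 + 2987t. Substituting into n ≡ 0 (mod 81) gives 2987t ≡ 28 (mod 81), and since 71⁻¹ ≡ 8 (mod 81), t ≡ 62. Hence n ≡ 1916 + 2987·62 = 187110 (mod 241947).
From n ≡ 187110 (mod 241947) write n = 187110 + 241947t. Substituting into n ≡ 123 (mod 127) gives 241947t ≡ 84 (mod 127), and since 12⁻¹ ≡ 53 (mod 127), t ≡ 7. Hence n ≡ 187110 + 241947·7 = 1880739 (mod 30727269).

1880739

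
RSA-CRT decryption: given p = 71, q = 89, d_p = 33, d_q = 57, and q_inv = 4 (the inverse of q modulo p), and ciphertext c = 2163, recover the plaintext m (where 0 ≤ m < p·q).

1843

m₁ = c^(d_p) mod p: c ≡ 33 (mod 71), and 33^33 mod 71 = 68.
m₂ = c^(d_q) mod q: c ≡ 27 (mod 89), and 27^57 mod 89 = 63.
h = q_inv·(m₁ − m₂) mod p = 4·(68 − 63) mod 71 = 20.
m = m₂ + h·q = 63 + 20·89 = 1843.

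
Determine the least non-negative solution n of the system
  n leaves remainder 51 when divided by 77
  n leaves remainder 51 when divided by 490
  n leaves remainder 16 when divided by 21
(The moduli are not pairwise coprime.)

10831

gcd(77, 490) = 7 and 7 | (51 − 51), so the pair is consistent; merging gives n ≡ 51 (mod 5390), where 5390 = lcm(77, 490).
gcd(5390, 21) = 7 and 7 | (16 − 51), so the pair is consistent; merging gives n ≡ 10831 (mod 16170), where 16170 = lcm(5390, 21).
The solution is unique modulo lcm(77, 490, 21) = 16170.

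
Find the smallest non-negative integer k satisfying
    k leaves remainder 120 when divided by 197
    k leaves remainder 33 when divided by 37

514

From k ≡ 120 (mod 197) write k = 120 + 197t. Substituting into k ≡ 33 (mod 37) gives 197t ≡ 24 (mod 37), and since 12⁻¹ ≡ 34 (mod 37), t ≡ 2. Hence k ≡ 120 + 197·2 = 514 (mod 7289).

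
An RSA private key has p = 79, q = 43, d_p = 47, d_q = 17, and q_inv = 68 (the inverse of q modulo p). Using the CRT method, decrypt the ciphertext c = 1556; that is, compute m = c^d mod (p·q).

813

m₁ = c^(d_p) mod p: c ≡ 55 (mod 79), and 55^47 mod 79 = 23.
m₂ = c^(d_q) mod q: c ≡ 8 (mod 43), and 8^17 mod 43 = 39.
h = q_inv·(m₁ − m₂) mod p = 68·(23 − 39) mod 79 = 18.
m = m₂ + h·q = 39 + 18·43 = 813.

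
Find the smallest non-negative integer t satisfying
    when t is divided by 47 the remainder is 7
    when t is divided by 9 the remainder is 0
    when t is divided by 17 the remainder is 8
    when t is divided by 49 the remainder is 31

From t ≡ 7 (mod 47) write t = 7 + 47s. Substituting into t ≡ 0 (mod 9) gives 47s ≡ 2 (mod 9), and since 2⁻¹ ≡ 5 (mod 9), s ≡ 1. Hence t ≡ 7 + 47·1 = 54 (mod 423).
From t ≡ 54 (mod 423) write t = 54 + 423s. Substituting into t ≡ 8 (mod 17) gives 423s ≡ 5 (mod 17), and since 15⁻¹ ≡ 8 (mod 17), s ≡ 6. Hence t ≡ 54 + 423·6 = 2592 (mod 7191).
From t ≡ 2592 (mod 7191) write t = 2592 + 7191s. Substituting into t ≡ 31 (mod 49) gives 7191s ≡ 36 (mod 49), and since 37⁻¹ ≡ 4 (mod 49), s ≡ 46. Hence t ≡ 2592 + 7191·46 = 333378 (mod 352359).

333378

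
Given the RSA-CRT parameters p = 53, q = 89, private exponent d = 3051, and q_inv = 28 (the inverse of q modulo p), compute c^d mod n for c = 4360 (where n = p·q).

d_p = d mod (p−1) = 3051 mod 52 = 35; d_q = d mod (q−1) = 59.
m₁ = c^(d_p) mod p: c ≡ 14 (mod 53), and 14^35 mod 53 = 32.
m₂ = c^(d_q) mod q: c ≡ 88 (mod 89), and 88^59 mod 89 = 88.
h = q_inv·(m₁ − m₂) mod p = 28·(32 − 88) mod 53 = 22.
m = m₂ + h·q = 88 + 22·89 = 2046.

2046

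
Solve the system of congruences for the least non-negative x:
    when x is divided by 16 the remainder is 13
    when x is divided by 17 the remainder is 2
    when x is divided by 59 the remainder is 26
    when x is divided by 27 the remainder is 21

124221

The moduli are pairwise coprime; N = 16·17·59·27 = 433296.
N/16 = 27081; 27081 ≡ 9 (mod 16); 9·9 ≡ 1, so inverse 9.
N/17 = 25488; 25488 ≡ 5 (mod 17); 5·7 ≡ 1, so inverse 7.
N/59 = 7344; 7344 ≡ 28 (mod 59); 28·19 ≡ 1, so inverse 19.
N/27 = 16048; 16048 ≡ 10 (mod 27); 10·19 ≡ 1, so inverse 19.
x ≡ 13·27081·9 + 2·25488·7 + 26·7344·19 + 21·16048·19 = 13556397.
13556397 mod 433296 = 124221.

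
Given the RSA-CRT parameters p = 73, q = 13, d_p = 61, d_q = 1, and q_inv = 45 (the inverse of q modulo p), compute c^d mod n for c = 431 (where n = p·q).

m₁ = c^(d_p) mod p: c ≡ 66 (mod 73), and 66^61 mod 73 = 7.
m₂ = c^(d_q) mod q: c ≡ 2 (mod 13), and 2^1 mod 13 = 2.
h = q_inv·(m₁ − m₂) mod p = 45·(7 − 2) mod 73 = 6.
m = m₂ + h·q = 2 + 6·13 = 80.

80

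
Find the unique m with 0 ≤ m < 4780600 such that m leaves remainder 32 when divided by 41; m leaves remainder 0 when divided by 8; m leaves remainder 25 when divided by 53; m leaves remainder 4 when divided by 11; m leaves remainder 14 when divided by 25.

Combine the congruences pairwise.
From m ≡ 32 (mod 41) write m = 32 + 41t. Substituting into m ≡ 0 (mod 8) gives 41t ≡ 0 (mod 8), and since 1⁻¹ ≡ 1 (mod 8), t ≡ 0. Hence m ≡ 32 + 41·0 = 32 (mod 328).
From m ≡ 32 (mod 328) write m = 32 + 328t. Substituting into m ≡ 25 (mod 53) gives 328t ≡ 46 (mod 53), and since 10⁻¹ ≡ 16 (mod 53), t ≡ 47. Hence m ≡ 32 + 328·47 = 15448 (mod 17384).
From m ≡ 15448 (mod 17384) write m = 15448 + 17384t. Substituting into m ≡ 4 (mod 11) gives 17384t ≡ 0 (mod 11), and since 4⁻¹ ≡ 3 (mod 11), t ≡ 0. Hence m ≡ 15448 + 17384·0 = 15448 (mod 191224).
From m ≡ 15448 (mod 191224) write m = 15448 + 191224t. Substituting into m ≡ 14 (mod 25) gives 191224t ≡ 16 (mod 25), and since 24⁻¹ ≡ 24 (mod 25), t ≡ 9. Hence m ≡ 15448 + 191224·9 = 1736464 (mod 4780600).

1736464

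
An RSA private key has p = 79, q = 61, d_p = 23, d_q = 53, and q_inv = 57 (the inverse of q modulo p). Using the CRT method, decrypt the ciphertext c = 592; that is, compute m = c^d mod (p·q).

m₁ = c^(d_p) mod p: c ≡ 39 (mod 79), and 39^23 mod 79 = 34.
m₂ = c^(d_q) mod q: c ≡ 43 (mod 61), and 43^53 mod 61 = 31.
h = q_inv·(m₁ − m₂) mod p = 57·(34 − 31) mod 79 = 13.
m = m₂ + h·q = 31 + 13·61 = 824.

824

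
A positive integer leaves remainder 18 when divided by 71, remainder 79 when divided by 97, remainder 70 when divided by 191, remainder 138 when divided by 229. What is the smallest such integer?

The moduli are pairwise coprime; N = 71·97·191·229 = 301230493.
N/71 = 4242683; 4242683 ≡ 7 (mod 71); 7·61 ≡ 1, so inverse 61.
N/97 = 3105469; 3105469 ≡ 14 (mod 97); 14·7 ≡ 1, so inverse 7.
N/191 = 1577123; 1577123 ≡ 36 (mod 191); 36·69 ≡ 1, so inverse 69.
N/229 = 1315417; 1315417 ≡ 41 (mod 229); 41·162 ≡ 1, so inverse 162.
k ≡ 18·4242683·61 + 79·3105469·7 + 70·1577123·69 + 138·1315417·162 = 43400756833.
43400756833 mod 301230493 = 23565841.

23565841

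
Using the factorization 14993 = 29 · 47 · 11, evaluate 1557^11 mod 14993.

2646

Mod 29: 1557 ≡ 20; 20^11 ≡ 7 (mod 29).
Mod 47: 1557 ≡ 6; 6^11 ≡ 14 (mod 47).
Mod 11: 1557 ≡ 6; by Fermat, exponent reduces to 11 mod 10 = 1; 6^1 ≡ 6 (mod 11).
Combine by CRT: x ≡ 7 (mod 29), x ≡ 14 (mod 47), x ≡ 6 (mod 11) ⇒ x ≡ 2646 (mod 14993).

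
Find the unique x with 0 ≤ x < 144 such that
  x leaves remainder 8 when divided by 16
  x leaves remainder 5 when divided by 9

104

From x ≡ 8 (mod 16) write x = 8 + 16t. Substituting into x ≡ 5 (mod 9) gives 16t ≡ 6 (mod 9), and since 7⁻¹ ≡ 4 (mod 9), t ≡ 6. Hence x ≡ 8 + 16·6 = 104 (mod 144).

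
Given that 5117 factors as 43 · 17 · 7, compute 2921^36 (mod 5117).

Mod 43: 2921 ≡ 40; 40^36 ≡ 21 (mod 43).
Mod 17: 2921 ≡ 14; by Fermat, exponent reduces to 36 mod 16 = 4; 14^4 ≡ 13 (mod 17).
Mod 7: 2921 ≡ 2; since 6 | 36, by Fermat 2^36 ≡ 1 (mod 7).
Combine by CRT: x ≡ 21 (mod 43), x ≡ 13 (mod 17), x ≡ 1 (mod 7) ⇒ x ≡ 64 (mod 5117).

64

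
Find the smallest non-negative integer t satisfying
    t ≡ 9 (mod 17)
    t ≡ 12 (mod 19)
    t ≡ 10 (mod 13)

From t ≡ 9 (mod 17) write t = 9 + 17s. Substituting into t ≡ 12 (mod 19) gives 17s ≡ 3 (mod 19), and since 17⁻¹ ≡ 9 (mod 19), s ≡ 8. Hence t ≡ 9 + 17·8 = 145 (mod 323).
From t ≡ 145 (mod 323) write t = 145 + 323s. Substituting into t ≡ 10 (mod 13) gives 323s ≡ 8 (mod 13), and since 11⁻¹ ≡ 6 (mod 13), s ≡ 9. Hence t ≡ 145 + 323·9 = 3052 (mod 4199).

3052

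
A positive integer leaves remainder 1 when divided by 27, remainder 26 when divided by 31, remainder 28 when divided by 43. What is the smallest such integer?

25570

Combine the congruences pairwise.
From n ≡ 1 (mod 27) write n = 1 + 27t. Substituting into n ≡ 26 (mod 31) gives 27t ≡ 25 (mod 31), and since 27⁻¹ ≡ 23 (mod 31), t ≡ 17. Hence n ≡ 1 + 27·17 = 460 (mod 837).
From n ≡ 460 (mod 837) write n = 460 + 837t. Substituting into n ≡ 28 (mod 43) gives 837t ≡ 41 (mod 43), and since 20⁻¹ ≡ 28 (mod 43), t ≡ 30. Hence n ≡ 460 + 837·30 = 25570 (mod 35991).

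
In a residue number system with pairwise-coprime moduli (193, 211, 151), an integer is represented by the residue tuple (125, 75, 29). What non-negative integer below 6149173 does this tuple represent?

3688355

From x ≡ 125 (mod 193) write x = 125 + 193t. Substituting into x ≡ 75 (mod 211) gives 193t ≡ 161 (mod 211), and since 193⁻¹ ≡ 82 (mod 211), t ≡ 120. Hence x ≡ 125 + 193·120 = 23285 (mod 40723).
From x ≡ 23285 (mod 40723) write x = 23285 + 40723t. Substituting into x ≡ 29 (mod 151) gives 40723t ≡ 149 (mod 151), and since 104⁻¹ ≡ 106 (mod 151), t ≡ 90. Hence x ≡ 23285 + 40723·90 = 3688355 (mod 6149173).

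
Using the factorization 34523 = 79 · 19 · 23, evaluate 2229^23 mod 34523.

Mod 79: 2229 ≡ 17; 17^23 ≡ 58 (mod 79).
Mod 19: 2229 ≡ 6; by Fermat, exponent reduces to 23 mod 18 = 5; 6^5 ≡ 5 (mod 19).
Mod 23: 2229 ≡ 21; by Fermat, exponent reduces to 23 mod 22 = 1; 21^1 ≡ 21 (mod 23).
Combine by CRT: x ≡ 58 (mod 79), x ≡ 5 (mod 19), x ≡ 21 (mod 23) ⇒ x ≡ 8669 (mod 34523).

8669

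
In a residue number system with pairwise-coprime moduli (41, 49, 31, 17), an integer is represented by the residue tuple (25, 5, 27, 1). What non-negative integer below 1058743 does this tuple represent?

The moduli are pairwise coprime; N = 41·49·31·17 = 1058743.
N/41 = 25823; 25823 ≡ 34 (mod 41); 34·35 ≡ 1, so inverse 35.
N/49 = 21607; 21607 ≡ 47 (mod 49); 47·24 ≡ 1, so inverse 24.
N/31 = 34153; 34153 ≡ 22 (mod 31); 22·24 ≡ 1, so inverse 24.
N/17 = 62279; 62279 ≡ 8 (mod 17); 8·15 ≡ 1, so inverse 15.
x ≡ 25·25823·35 + 5·21607·24 + 27·34153·24 + 1·62279·15 = 48253294.
48253294 mod 1058743 = 609859.

609859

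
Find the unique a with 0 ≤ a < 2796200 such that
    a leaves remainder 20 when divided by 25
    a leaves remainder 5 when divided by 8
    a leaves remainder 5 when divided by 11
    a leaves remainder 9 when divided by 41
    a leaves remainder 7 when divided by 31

Combine the congruences pairwise.
From a ≡ 20 (mod 25) write a = 20 + 25t. Substituting into a ≡ 5 (mod 8) gives 25t ≡ 1 (mod 8), and since 1⁻¹ ≡ 1 (mod 8), t ≡ 1. Hence a ≡ 20 + 25·1 = 45 (mod 200).
From a ≡ 45 (mod 200) write a = 45 + 200t. Substituting into a ≡ 5 (mod 11) gives 200t ≡ 4 (mod 11), and since 2⁻¹ ≡ 6 (mod 11), t ≡ 2. Hence a ≡ 45 + 200·2 = 445 (mod 2200).
From a ≡ 445 (mod 2200) write a = 445 + 2200t. Substituting into a ≡ 9 (mod 41) gives 2200t ≡ 15 (mod 41), and since 27⁻¹ ≡ 38 (mod 41), t ≡ 37. Hence a ≡ 445 + 2200·37 = 81845 (mod 90200).
From a ≡ 81845 (mod 90200) write a = 81845 + 90200t. Substituting into a ≡ 7 (mod 31) gives 90200t ≡ 2 (mod 31), and since 21⁻¹ ≡ 3 (mod 31), t ≡ 6. Hence a ≡ 81845 + 90200·6 = 623045 (mod 2796200).

623045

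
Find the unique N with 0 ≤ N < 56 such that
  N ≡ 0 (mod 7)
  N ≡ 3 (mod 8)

From N ≡ 0 (mod 7) write N = 0 + 7t. Substituting into N ≡ 3 (mod 8) gives 7t ≡ 3 (mod 8), and since 7⁻¹ ≡ 7 (mod 8), t ≡ 5. Hence N ≡ 0 + 7·5 = 35 (mod 56).

35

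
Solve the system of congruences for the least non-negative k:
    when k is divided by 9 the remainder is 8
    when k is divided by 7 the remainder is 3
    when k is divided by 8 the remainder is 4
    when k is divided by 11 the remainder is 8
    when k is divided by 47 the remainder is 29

165140

From k ≡ 8 (mod 9) write k = 8 + 9t. Substituting into k ≡ 3 (mod 7) gives 9t ≡ 2 (mod 7), and since 2⁻¹ ≡ 4 (mod 7), t ≡ 1. Hence k ≡ 8 + 9·1 = 17 (mod 63).
From k ≡ 17 (mod 63) write k = 17 + 63t. Substituting into k ≡ 4 (mod 8) gives 63t ≡ 3 (mod 8), and since 7⁻¹ ≡ 7 (mod 8), t ≡ 5. Hence k ≡ 17 + 63·5 = 332 (mod 504).
From k ≡ 332 (mod 504) write k = 332 + 504t. Substituting into k ≡ 8 (mod 11) gives 504t ≡ 6 (mod 11), and since 9⁻¹ ≡ 5 (mod 11), t ≡ 8. Hence k ≡ 332 + 504·8 = 4364 (mod 5544).
From k ≡ 4364 (mod 5544) write k = 4364 + 5544t. Substituting into k ≡ 29 (mod 47) gives 5544t ≡ 36 (mod 47), and since 45⁻¹ ≡ 23 (mod 47), t ≡ 29. Hence k ≡ 4364 + 5544·29 = 165140 (mod 260568).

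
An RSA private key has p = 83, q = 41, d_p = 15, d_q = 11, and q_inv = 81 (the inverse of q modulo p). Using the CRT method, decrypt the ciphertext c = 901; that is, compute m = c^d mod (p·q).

m₁ = c^(d_p) mod p: c ≡ 71 (mod 83), and 71^15 mod 83 = 8.
m₂ = c^(d_q) mod q: c ≡ 40 (mod 41), and 40^11 mod 41 = 40.
h = q_inv·(m₁ − m₂) mod p = 81·(8 − 40) mod 83 = 64.
m = m₂ + h·q = 40 + 64·41 = 2664.

2664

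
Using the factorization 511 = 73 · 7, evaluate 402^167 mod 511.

Mod 73: 402 ≡ 37; by Fermat, exponent reduces to 167 mod 72 = 23; 37^23 ≡ 16 (mod 73).
Mod 7: 402 ≡ 3; by Fermat, exponent reduces to 167 mod 6 = 5; 3^5 ≡ 5 (mod 7).
Combine by CRT: x ≡ 16 (mod 73), x ≡ 5 (mod 7) ⇒ x ≡ 89 (mod 511).

89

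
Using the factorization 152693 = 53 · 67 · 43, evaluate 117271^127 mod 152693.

111380

Mod 53: 117271 ≡ 35; by Fermat, exponent reduces to 127 mod 52 = 23; 35^23 ≡ 27 (mod 53).
Mod 67: 117271 ≡ 21; by Fermat, exponent reduces to 127 mod 66 = 61; 21^61 ≡ 26 (mod 67).
Mod 43: 117271 ≡ 10; by Fermat, exponent reduces to 127 mod 42 = 1; 10^1 ≡ 10 (mod 43).
Combine by CRT: x ≡ 27 (mod 53), x ≡ 26 (mod 67), x ≡ 10 (mod 43) ⇒ x ≡ 111380 (mod 152693).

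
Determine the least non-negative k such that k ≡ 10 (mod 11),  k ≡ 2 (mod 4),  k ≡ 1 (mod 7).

274

Combine the congruences pairwise.
From k ≡ 10 (mod 11) write k = 10 + 11t. Substituting into k ≡ 2 (mod 4) gives 11t ≡ 0 (mod 4), and since 3⁻¹ ≡ 3 (mod 4), t ≡ 0. Hence k ≡ 10 + 11·0 = 10 (mod 44).
From k ≡ 10 (mod 44) write k = 10 + 44t. Substituting into k ≡ 1 (mod 7) gives 44t ≡ 5 (mod 7), and since 2⁻¹ ≡ 4 (mod 7), t ≡ 6. Hence k ≡ 10 + 44·6 = 274 (mod 308).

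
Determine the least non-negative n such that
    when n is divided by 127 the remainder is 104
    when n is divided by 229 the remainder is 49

16995

Combine the congruences pairwise.
From n ≡ 104 (mod 127) write n = 104 + 127t. Substituting into n ≡ 49 (mod 229) gives 127t ≡ 174 (mod 229), and since 127⁻¹ ≡ 110 (mod 229), t ≡ 133. Hence n ≡ 104 + 127·133 = 16995 (mod 29083).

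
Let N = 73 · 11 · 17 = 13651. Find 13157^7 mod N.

Mod 73: 13157 ≡ 17; 17^7 ≡ 52 (mod 73).
Mod 11: 13157 ≡ 1; 1^7 ≡ 1 (mod 11).
Mod 17: 13157 ≡ 16; 16^7 ≡ 16 (mod 17).
Combine by CRT: x ≡ 52 (mod 73), x ≡ 1 (mod 11), x ≡ 16 (mod 17) ⇒ x ≡ 3994 (mod 13651).

3994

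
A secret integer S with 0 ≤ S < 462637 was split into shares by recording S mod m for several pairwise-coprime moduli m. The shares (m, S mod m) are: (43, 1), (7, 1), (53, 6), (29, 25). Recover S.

153812

The moduli are pairwise coprime; N = 43·7·53·29 = 462637.
N/43 = 10759; 10759 ≡ 9 (mod 43); 9·24 ≡ 1, so inverse 24.
N/7 = 66091; 66091 ≡ 4 (mod 7); 4·2 ≡ 1, so inverse 2.
N/53 = 8729; 8729 ≡ 37 (mod 53); 37·43 ≡ 1, so inverse 43.
N/29 = 15953; 15953 ≡ 3 (mod 29); 3·10 ≡ 1, so inverse 10.
S ≡ 1·10759·24 + 1·66091·2 + 6·8729·43 + 25·15953·10 = 6630730.
6630730 mod 462637 = 153812.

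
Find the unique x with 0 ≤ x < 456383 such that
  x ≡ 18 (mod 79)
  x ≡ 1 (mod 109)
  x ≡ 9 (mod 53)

From x ≡ 18 (mod 79) write x = 18 + 79t. Substituting into x ≡ 1 (mod 109) gives 79t ≡ 92 (mod 109), and since 79⁻¹ ≡ 69 (mod 109), t ≡ 26. Hence x ≡ 18 + 79·26 = 2072 (mod 8611).
From x ≡ 2072 (mod 8611) write x = 2072 + 8611t. Substituting into x ≡ 9 (mod 53) gives 8611t ≡ 4 (mod 53), and since 25⁻¹ ≡ 17 (mod 53), t ≡ 15. Hence x ≡ 2072 + 8611·15 = 131237 (mod 456383).

131237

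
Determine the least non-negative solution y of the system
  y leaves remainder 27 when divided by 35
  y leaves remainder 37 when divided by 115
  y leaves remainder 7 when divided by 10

727

Combine the congruences pairwise.
gcd(35, 115) = 5 and 5 | (37 − 27), so the pair is consistent; merging gives y ≡ 727 (mod 805), where 805 = lcm(35, 115).
gcd(805, 10) = 5 and 5 | (7 − 727), so the pair is consistent; merging gives y ≡ 727 (mod 1610), where 1610 = lcm(805, 10).
The solution is unique modulo lcm(35, 115, 10) = 1610.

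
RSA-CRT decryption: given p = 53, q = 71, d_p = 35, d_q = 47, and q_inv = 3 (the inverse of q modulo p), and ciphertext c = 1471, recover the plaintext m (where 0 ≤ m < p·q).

751

m₁ = c^(d_p) mod p: c ≡ 40 (mod 53), and 40^35 mod 53 = 9.
m₂ = c^(d_q) mod q: c ≡ 51 (mod 71), and 51^47 mod 71 = 41.
h = q_inv·(m₁ − m₂) mod p = 3·(9 − 41) mod 53 = 10.
m = m₂ + h·q = 41 + 10·71 = 751.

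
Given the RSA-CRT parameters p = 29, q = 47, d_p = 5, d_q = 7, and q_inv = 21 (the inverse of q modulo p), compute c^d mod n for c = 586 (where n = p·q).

m₁ = c^(d_p) mod p: c ≡ 6 (mod 29), and 6^5 mod 29 = 4.
m₂ = c^(d_q) mod q: c ≡ 22 (mod 47), and 22^7 mod 47 = 20.
h = q_inv·(m₁ − m₂) mod p = 21·(4 − 20) mod 29 = 12.
m = m₂ + h·q = 20 + 12·47 = 584.

584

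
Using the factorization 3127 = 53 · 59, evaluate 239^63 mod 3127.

1364

Mod 53: 239 ≡ 27; by Fermat, exponent reduces to 63 mod 52 = 11; 27^11 ≡ 39 (mod 53).
Mod 59: 239 ≡ 3; by Fermat, exponent reduces to 63 mod 58 = 5; 3^5 ≡ 7 (mod 59).
Combine by CRT: x ≡ 39 (mod 53), x ≡ 7 (mod 59) ⇒ x ≡ 1364 (mod 3127).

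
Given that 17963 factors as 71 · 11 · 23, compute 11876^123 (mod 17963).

Mod 71: 11876 ≡ 19; by Fermat, exponent reduces to 123 mod 70 = 53; 19^53 ≡ 27 (mod 71).
Mod 11: 11876 ≡ 7; by Fermat, exponent reduces to 123 mod 10 = 3; 7^3 ≡ 2 (mod 11).
Mod 23: 11876 ≡ 8; by Fermat, exponent reduces to 123 mod 22 = 13; 8^13 ≡ 18 (mod 23).
Combine by CRT: x ≡ 27 (mod 71), x ≡ 2 (mod 11), x ≡ 18 (mod 23) ⇒ x ≡ 16854 (mod 17963).

16854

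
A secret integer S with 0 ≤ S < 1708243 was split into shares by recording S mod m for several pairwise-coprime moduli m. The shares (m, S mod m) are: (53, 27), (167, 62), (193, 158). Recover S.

From S ≡ 27 (mod 53) write S = 27 + 53t. Substituting into S ≡ 62 (mod 167) gives 53t ≡ 35 (mod 167), and since 53⁻¹ ≡ 104 (mod 167), t ≡ 133. Hence S ≡ 27 + 53·133 = 7076 (mod 8851).
From S ≡ 7076 (mod 8851) write S = 7076 + 8851t. Substituting into S ≡ 158 (mod 193) gives 8851t ≡ 30 (mod 193), and since 166⁻¹ ≡ 50 (mod 193), t ≡ 149. Hence S ≡ 7076 + 8851·149 = 1325875 (mod 1708243).

1325875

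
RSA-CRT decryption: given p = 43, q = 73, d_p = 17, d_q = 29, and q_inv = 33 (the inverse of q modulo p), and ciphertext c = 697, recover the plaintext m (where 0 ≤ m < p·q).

1665

m₁ = c^(d_p) mod p: c ≡ 9 (mod 43), and 9^17 mod 43 = 31.
m₂ = c^(d_q) mod q: c ≡ 40 (mod 73), and 40^29 mod 73 = 59.
h = q_inv·(m₁ − m₂) mod p = 33·(31 − 59) mod 43 = 22.
m = m₂ + h·q = 59 + 22·73 = 1665.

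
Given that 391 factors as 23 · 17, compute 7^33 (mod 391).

Mod 23: 7 ≡ 7; by Fermat, exponent reduces to 33 mod 22 = 11; 7^11 ≡ 22 (mod 23).
Mod 17: 7 ≡ 7; by Fermat, exponent reduces to 33 mod 16 = 1; 7^1 ≡ 7 (mod 17).
Combine by CRT: x ≡ 22 (mod 23), x ≡ 7 (mod 17) ⇒ x ≡ 160 (mod 391).

160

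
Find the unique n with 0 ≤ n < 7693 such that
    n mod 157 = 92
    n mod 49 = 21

5901

From n ≡ 92 (mod 157) write n = 92 + 157t. Substituting into n ≡ 21 (mod 49) gives 157t ≡ 27 (mod 49), and since 10⁻¹ ≡ 5 (mod 49), t ≡ 37. Hence n ≡ 92 + 157·37 = 5901 (mod 7693).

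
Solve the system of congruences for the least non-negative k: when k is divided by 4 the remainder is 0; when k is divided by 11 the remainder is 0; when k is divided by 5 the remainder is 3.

88

From k ≡ 0 (mod 4) write k = 0 + 4t. Substituting into k ≡ 0 (mod 11) gives 4t ≡ 0 (mod 11), and since 4⁻¹ ≡ 3 (mod 11), t ≡ 0. Hence k ≡ 0 + 4·0 = 0 (mod 44).
From k ≡ 0 (mod 44) write k = 0 + 44t. Substituting into k ≡ 3 (mod 5) gives 44t ≡ 3 (mod 5), and since 4⁻¹ ≡ 4 (mod 5), t ≡ 2. Hence k ≡ 0 + 44·2 = 88 (mod 220).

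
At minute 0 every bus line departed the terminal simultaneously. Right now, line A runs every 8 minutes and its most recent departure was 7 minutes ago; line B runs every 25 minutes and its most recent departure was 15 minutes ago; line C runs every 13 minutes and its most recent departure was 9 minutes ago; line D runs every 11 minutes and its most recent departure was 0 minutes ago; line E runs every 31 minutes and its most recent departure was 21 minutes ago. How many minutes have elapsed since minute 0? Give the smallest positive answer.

The moduli are pairwise coprime; N = 8·25·13·11·31 = 886600.
N/8 = 110825; 110825 ≡ 1 (mod 8), inverse 1.
N/25 = 35464; 35464 ≡ 14 (mod 25); 14·9 ≡ 1, so inverse 9.
N/13 = 68200; 68200 ≡ 2 (mod 13); 2·7 ≡ 1, so inverse 7.
N/11 = 80600; 80600 ≡ 3 (mod 11); 3·4 ≡ 1, so inverse 4.
N/31 = 28600; 28600 ≡ 18 (mod 31); 18·19 ≡ 1, so inverse 19.
t ≡ 7·110825·1 + 15·35464·9 + 9·68200·7 + 0·80600·4 + 21·28600·19 = 21271415.
21271415 mod 886600 = 879615.

879615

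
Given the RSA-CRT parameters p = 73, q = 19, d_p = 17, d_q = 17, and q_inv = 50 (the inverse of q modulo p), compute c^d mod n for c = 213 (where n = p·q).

499

m₁ = c^(d_p) mod p: c ≡ 67 (mod 73), and 67^17 mod 73 = 61.
m₂ = c^(d_q) mod q: c ≡ 4 (mod 19), and 4^17 mod 19 = 5.
h = q_inv·(m₁ − m₂) mod p = 50·(61 − 5) mod 73 = 26.
m = m₂ + h·q = 5 + 26·19 = 499.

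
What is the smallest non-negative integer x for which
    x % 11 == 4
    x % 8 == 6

Combine the congruences pairwise.
From x ≡ 4 (mod 11) write x = 4 + 11t. Substituting into x ≡ 6 (mod 8) gives 11t ≡ 2 (mod 8), and since 3⁻¹ ≡ 3 (mod 8), t ≡ 6. Hence x ≡ 4 + 11·6 = 70 (mod 88).

70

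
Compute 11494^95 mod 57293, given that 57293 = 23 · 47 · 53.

49677

Mod 23: 11494 ≡ 17; by Fermat, exponent reduces to 95 mod 22 = 7; 17^7 ≡ 20 (mod 23).
Mod 47: 11494 ≡ 26; by Fermat, exponent reduces to 95 mod 46 = 3; 26^3 ≡ 45 (mod 47).
Mod 53: 11494 ≡ 46; by Fermat, exponent reduces to 95 mod 52 = 43; 46^43 ≡ 16 (mod 53).
Combine by CRT: x ≡ 20 (mod 23), x ≡ 45 (mod 47), x ≡ 16 (mod 53) ⇒ x ≡ 49677 (mod 57293).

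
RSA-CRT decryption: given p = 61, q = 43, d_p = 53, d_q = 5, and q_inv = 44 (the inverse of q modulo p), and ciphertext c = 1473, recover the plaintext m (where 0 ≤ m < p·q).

790

m₁ = c^(d_p) mod p: c ≡ 9 (mod 61), and 9^53 mod 61 = 58.
m₂ = c^(d_q) mod q: c ≡ 11 (mod 43), and 11^5 mod 43 = 16.
h = q_inv·(m₁ − m₂) mod p = 44·(58 − 16) mod 61 = 18.
m = m₂ + h·q = 16 + 18·43 = 790.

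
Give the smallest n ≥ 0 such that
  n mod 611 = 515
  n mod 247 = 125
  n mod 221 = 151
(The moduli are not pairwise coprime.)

gcd(611, 247) = 13 and 13 | (125 − 515), so the pair is consistent; merging gives n ≡ 2348 (mod 11609), where 11609 = lcm(611, 247).
gcd(11609, 221) = 13 and 13 | (151 − 2348), so the pair is consistent; merging gives n ≡ 25566 (mod 197353), where 197353 = lcm(11609, 221).
The solution is unique modulo lcm(611, 247, 221) = 197353.

25566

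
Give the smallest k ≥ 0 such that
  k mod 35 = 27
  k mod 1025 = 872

gcd(35, 1025) = 5 and 5 | (872 − 27), so the pair is consistent; merging gives k ≡ 3947 (mod 7175), where 7175 = lcm(35, 1025).
The solution is unique modulo lcm(35, 1025) = 7175.

3947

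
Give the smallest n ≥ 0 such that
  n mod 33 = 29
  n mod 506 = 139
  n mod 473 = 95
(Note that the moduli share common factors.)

gcd(33, 506) = 11 and 11 | (139 − 29), so the pair is consistent; merging gives n ≡ 1151 (mod 1518), where 1518 = lcm(33, 506).
gcd(1518, 473) = 11 and 11 | (95 − 1151), so the pair is consistent; merging gives n ≡ 28475 (mod 65274), where 65274 = lcm(1518, 473).
The solution is unique modulo lcm(33, 506, 473) = 65274.

28475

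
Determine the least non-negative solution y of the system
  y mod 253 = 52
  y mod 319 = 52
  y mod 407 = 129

Combine the congruences pairwise.
gcd(253, 319) = 11 and 11 | (52 − 52), so the pair is consistent; merging gives y ≡ 52 (mod 7337), where 7337 = lcm(253, 319).
gcd(7337, 407) = 11 and 11 | (129 − 52), so the pair is consistent; merging gives y ≡ 51411 (mod 271469), where 271469 = lcm(7337, 407).
The solution is unique modulo lcm(253, 319, 407) = 271469.

51411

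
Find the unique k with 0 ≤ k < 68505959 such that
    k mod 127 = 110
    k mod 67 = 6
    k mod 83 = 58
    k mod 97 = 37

42779171

The moduli are pairwise coprime; N = 127·67·83·97 = 68505959.
N/127 = 539417; 539417 ≡ 48 (mod 127); 48·45 ≡ 1, so inverse 45.
N/67 = 1022477; 1022477 ≡ 57 (mod 67); 57·20 ≡ 1, so inverse 20.
N/83 = 825373; 825373 ≡ 21 (mod 83); 21·4 ≡ 1, so inverse 4.
N/97 = 706247; 706247 ≡ 87 (mod 97); 87·29 ≡ 1, so inverse 29.
k ≡ 110·539417·45 + 6·1022477·20 + 58·825373·4 + 37·706247·29 = 3742100957.
3742100957 mod 68505959 = 42779171.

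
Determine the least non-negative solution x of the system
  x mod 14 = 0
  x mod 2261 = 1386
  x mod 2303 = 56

gcd(14, 2261) = 7 and 7 | (1386 − 0), so the pair is consistent; merging gives x ≡ 1386 (mod 4522), where 4522 = lcm(14, 2261).
gcd(4522, 2303) = 7 and 7 | (56 − 1386), so the pair is consistent; merging gives x ≡ 1312766 (mod 1487738), where 1487738 = lcm(4522, 2303).
The solution is unique modulo lcm(14, 2261, 2303) = 1487738.

1312766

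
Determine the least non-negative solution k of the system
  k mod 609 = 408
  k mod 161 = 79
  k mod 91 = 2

gcd(609, 161) = 7 and 7 | (79 − 408), so the pair is consistent; merging gives k ≡ 8934 (mod 14007), where 14007 = lcm(609, 161).
gcd(14007, 91) = 7 and 7 | (2 − 8934), so the pair is consistent; merging gives k ≡ 36948 (mod 182091), where 182091 = lcm(14007, 91).
The solution is unique modulo lcm(609, 161, 91) = 182091.

36948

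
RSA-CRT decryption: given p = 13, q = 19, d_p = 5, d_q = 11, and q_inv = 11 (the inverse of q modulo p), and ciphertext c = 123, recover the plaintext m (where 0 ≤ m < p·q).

119

m₁ = c^(d_p) mod p: c ≡ 6 (mod 13), and 6^5 mod 13 = 2.
m₂ = c^(d_q) mod q: c ≡ 9 (mod 19), and 9^11 mod 19 = 5.
h = q_inv·(m₁ − m₂) mod p = 11·(2 − 5) mod 13 = 6.
m = m₂ + h·q = 5 + 6·19 = 119.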